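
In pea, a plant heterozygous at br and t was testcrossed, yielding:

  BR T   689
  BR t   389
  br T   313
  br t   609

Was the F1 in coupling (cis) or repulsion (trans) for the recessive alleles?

cis

The two most frequent classes are BR T (689) and br t (609); these are the parental (non-recombinant) types.
So the F1 carried BR T on one chromosome and br t on the other — the recessive alleles are on the same chromosome (cis / coupling).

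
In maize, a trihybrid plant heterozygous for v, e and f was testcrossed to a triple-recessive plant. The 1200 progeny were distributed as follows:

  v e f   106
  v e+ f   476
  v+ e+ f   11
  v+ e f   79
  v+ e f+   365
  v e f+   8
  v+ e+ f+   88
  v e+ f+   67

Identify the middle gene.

v

The two most frequent reciprocal classes, v e+ f and v+ e f+, are the parental types, so the F1 was v e+ f / v+ e f+.
The two rarest classes, v+ e+ f and v e f+, are the double crossovers. Comparing them with the parentals, only the v allele has switched, so v is the middle locus and the order is f – v – e.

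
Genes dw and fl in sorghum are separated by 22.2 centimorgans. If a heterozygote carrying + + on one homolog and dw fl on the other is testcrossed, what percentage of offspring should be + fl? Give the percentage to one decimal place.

A map distance of 22.2 centimorgans corresponds to a recombination frequency of 0.222.
The F1 is + + / dw fl, so + fl is a recombinant gamete class with expected frequency r/2 = 0.222/2 = 0.1110.
That is 0.1110 = 11.1% of the progeny.

11.1%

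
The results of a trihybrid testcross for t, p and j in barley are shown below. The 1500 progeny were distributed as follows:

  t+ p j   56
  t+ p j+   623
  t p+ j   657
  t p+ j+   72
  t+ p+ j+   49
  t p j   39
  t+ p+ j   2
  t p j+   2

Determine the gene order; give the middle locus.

t

The two most frequent reciprocal classes, t+ p j+ and t p+ j, are the parental types, so the F1 was t+ p j+ / t p+ j.
The two rarest classes, t p j+ and t+ p+ j, are the double crossovers. Comparing them with the parentals, only the t allele has switched, so t is the middle locus and the order is j – t – p.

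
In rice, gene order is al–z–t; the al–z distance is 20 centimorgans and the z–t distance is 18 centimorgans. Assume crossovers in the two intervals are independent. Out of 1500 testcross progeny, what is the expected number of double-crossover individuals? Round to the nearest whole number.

54

Map distances give recombination frequencies of 0.200 and 0.180 for the two intervals.
With no interference, expected double-crossover frequency = 0.200 × 0.180 = 0.03600.
Expected number = 0.03600 × 1500 = 54.00 ≈ 54.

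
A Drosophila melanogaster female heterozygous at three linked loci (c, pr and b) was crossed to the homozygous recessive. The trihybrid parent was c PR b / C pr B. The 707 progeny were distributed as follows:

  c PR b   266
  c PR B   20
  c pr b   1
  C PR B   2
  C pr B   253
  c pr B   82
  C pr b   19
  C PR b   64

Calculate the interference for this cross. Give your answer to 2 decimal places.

0.66

The two rarest classes, c pr b and C PR B, are the double crossovers. Comparing them with the parentals, only the pr allele has switched, so pr is the middle locus and the order is c – pr – b.
c–pr: (146 + 3)/707 = 0.2107; pr–b: (39 + 3)/707 = 0.0594.
Expected DCO frequency = 0.2107 × 0.0594 ≈ 0.01252; observed = 3/707 ≈ 0.00424.
Coefficient of coincidence = 0.00424/0.01252 ≈ 0.34; interference = 1 − 0.34 = 0.66.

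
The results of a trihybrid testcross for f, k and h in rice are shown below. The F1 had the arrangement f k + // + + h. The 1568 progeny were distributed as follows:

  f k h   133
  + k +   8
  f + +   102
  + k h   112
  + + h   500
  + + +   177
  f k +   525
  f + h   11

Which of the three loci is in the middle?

The two rarest classes, + k + and f + h, are the double crossovers. Comparing them with the parentals, only the f allele has switched, so f is the middle locus and the order is h – f – k.

f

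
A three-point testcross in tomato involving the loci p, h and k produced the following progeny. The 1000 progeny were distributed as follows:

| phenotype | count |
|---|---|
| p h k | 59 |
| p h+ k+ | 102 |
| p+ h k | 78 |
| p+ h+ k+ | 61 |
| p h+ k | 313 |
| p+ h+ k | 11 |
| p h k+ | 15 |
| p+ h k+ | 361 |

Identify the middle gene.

The two most frequent reciprocal classes, p+ h k+ and p h+ k, are the parental types, so the F1 was p+ h k+ / p h+ k.
The two rarest classes, p h k+ and p+ h+ k, are the double crossovers. Comparing them with the parentals, only the p allele has switched, so p is the middle locus and the order is k – p – h.

p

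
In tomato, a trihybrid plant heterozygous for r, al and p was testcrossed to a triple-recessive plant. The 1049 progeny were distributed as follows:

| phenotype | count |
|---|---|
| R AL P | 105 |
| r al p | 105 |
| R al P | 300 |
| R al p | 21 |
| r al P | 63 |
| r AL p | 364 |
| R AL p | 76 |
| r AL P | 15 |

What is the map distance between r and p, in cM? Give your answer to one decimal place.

16.7 cM

The two most frequent reciprocal classes, r AL p and R al P, are the parental types, so the F1 was r AL p / R al P.
The two rarest classes, r AL P and R al p, are the double crossovers. Comparing them with the parentals, only the p allele has switched, so p is the middle locus and the order is al – p – r.
Crossovers in the p–r interval produce the single-crossover classes R AL p and r al P (76 + 63 = 139) plus the double crossovers (36).
RF(p–r) = (139 + 36) / 1049 = 175/1049 = 0.1668 → 16.7 cM.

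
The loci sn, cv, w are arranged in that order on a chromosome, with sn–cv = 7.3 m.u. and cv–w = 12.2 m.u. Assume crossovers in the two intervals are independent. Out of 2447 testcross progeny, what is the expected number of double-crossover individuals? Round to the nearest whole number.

Map distances give recombination frequencies of 0.073 and 0.122 for the two intervals.
With no interference, expected double-crossover frequency = 0.073 × 0.122 = 0.00891.
Expected number = 0.00891 × 2447 = 21.79 ≈ 22.

22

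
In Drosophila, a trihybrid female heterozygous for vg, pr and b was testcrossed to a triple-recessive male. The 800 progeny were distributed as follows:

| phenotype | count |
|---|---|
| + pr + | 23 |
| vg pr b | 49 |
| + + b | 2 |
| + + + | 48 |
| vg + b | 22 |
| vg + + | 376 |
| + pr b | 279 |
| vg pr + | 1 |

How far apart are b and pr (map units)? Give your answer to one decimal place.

The two most frequent reciprocal classes, + pr b and vg + +, are the parental types, so the F1 was + pr b / vg + +.
The two rarest classes, + + b and vg pr +, are the double crossovers. Comparing them with the parentals, only the pr allele has switched, so pr is the middle locus and the order is vg – pr – b.
Crossovers in the pr–b interval produce the single-crossover classes + pr + and vg + b (23 + 22 = 45) plus the double crossovers (3).
RF(pr–b) = (45 + 3) / 800 = 48/800 = 0.0600 → 6.0 map units.

6.0 map units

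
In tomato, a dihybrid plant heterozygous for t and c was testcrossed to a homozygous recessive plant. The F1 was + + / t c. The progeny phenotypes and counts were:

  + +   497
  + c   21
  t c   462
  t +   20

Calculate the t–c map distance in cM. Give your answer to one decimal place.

The recombinant classes are + c and t +: 21 + 20 = 41.
Recombination frequency = 41/1000 = 0.0410 ≈ 4.1%, i.e. 4.1 cM.

4.1 cM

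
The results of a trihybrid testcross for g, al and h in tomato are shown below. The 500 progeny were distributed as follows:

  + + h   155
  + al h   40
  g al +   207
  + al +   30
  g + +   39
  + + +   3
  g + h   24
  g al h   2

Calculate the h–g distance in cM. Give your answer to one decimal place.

The two most frequent reciprocal classes, g al + and + + h, are the parental types, so the F1 was g al + / + + h.
The two rarest classes, g al h and + + +, are the double crossovers. Comparing them with the parentals, only the h allele has switched, so h is the middle locus and the order is g – h – al.
Crossovers in the g–h interval produce the single-crossover classes + al + and g + h (30 + 24 = 54) plus the double crossovers (5).
RF(g–h) = (54 + 5) / 500 = 59/500 = 0.1180 → 11.8 cM.

11.8 cM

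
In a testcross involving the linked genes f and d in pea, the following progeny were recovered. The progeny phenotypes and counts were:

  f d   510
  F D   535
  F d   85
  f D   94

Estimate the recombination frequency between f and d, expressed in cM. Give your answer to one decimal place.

The two most frequent classes, F D (535) and f d (510), are the parental types, so the F1 was F D / f d.
The recombinant classes are F d and f D: 85 + 94 = 179.
Recombination frequency = 179/1224 = 0.1462 ≈ 14.6%, i.e. 14.6 cM.

14.6 cM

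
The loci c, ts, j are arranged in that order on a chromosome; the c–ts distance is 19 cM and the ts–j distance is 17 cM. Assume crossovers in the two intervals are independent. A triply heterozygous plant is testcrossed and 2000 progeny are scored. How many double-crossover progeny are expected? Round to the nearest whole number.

65

Map distances give recombination frequencies of 0.190 and 0.170 for the two intervals.
With no interference, expected double-crossover frequency = 0.190 × 0.170 = 0.03230.
Expected number = 0.03230 × 2000 = 64.60 ≈ 65.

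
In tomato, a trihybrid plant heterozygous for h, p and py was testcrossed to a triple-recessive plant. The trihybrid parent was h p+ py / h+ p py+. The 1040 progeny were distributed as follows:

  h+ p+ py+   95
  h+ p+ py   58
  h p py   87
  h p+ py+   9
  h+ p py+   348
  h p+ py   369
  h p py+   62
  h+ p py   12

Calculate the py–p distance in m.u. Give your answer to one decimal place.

19.5 m.u.

The two rarest classes, h p+ py+ and h+ p py, are the double crossovers. Comparing them with the parentals, only the py allele has switched, so py is the middle locus and the order is h – py – p.
Crossovers in the py–p interval produce the single-crossover classes h p py and h+ p+ py+ (87 + 95 = 182) plus the double crossovers (21).
RF(py–p) = (182 + 21) / 1040 = 203/1040 = 0.1952 → 19.5 m.u.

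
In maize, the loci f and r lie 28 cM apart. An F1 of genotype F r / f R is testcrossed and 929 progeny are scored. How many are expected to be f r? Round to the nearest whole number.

130

A map distance of 28 cM corresponds to a recombination frequency of 0.280.
The F1 is F r / f R, so f r is a recombinant gamete class with expected frequency r/2 = 0.280/2 = 0.1400.
Expected number = 0.1400 × 929 = 130.06 ≈ 130.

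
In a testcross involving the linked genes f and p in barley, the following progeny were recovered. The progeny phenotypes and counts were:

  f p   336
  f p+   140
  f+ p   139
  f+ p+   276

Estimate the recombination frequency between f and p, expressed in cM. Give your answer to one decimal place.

The two most frequent classes, f+ p+ (276) and f p (336), are the parental types, so the F1 was f+ p+ / f p.
The recombinant classes are f+ p and f p+: 139 + 140 = 279.
Recombination frequency = 279/891 = 0.3131 ≈ 31.3%, i.e. 31.3 cM.

31.3 cM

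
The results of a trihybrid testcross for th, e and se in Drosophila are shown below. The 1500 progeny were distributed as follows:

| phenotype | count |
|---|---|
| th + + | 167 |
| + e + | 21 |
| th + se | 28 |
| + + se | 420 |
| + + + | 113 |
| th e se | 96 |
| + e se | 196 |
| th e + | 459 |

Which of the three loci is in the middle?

th

The two most frequent reciprocal classes, + + se and th e +, are the parental types, so the F1 was + + se / th e +.
The two rarest classes, th + se and + e +, are the double crossovers. Comparing them with the parentals, only the th allele has switched, so th is the middle locus and the order is e – th – se.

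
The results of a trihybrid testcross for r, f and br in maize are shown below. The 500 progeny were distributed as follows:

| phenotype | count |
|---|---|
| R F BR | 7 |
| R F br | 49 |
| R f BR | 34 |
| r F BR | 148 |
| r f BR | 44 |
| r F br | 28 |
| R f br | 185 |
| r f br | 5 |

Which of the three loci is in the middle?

The two most frequent reciprocal classes, r F BR and R f br, are the parental types, so the F1 was r F BR / R f br.
The two rarest classes, R F BR and r f br, are the double crossovers. Comparing them with the parentals, only the r allele has switched, so r is the middle locus and the order is f – r – br.

r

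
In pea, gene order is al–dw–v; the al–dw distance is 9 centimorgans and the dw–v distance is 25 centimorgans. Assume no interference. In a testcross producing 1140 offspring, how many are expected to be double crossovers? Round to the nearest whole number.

26

Map distances give recombination frequencies of 0.090 and 0.250 for the two intervals.
With no interference, expected double-crossover frequency = 0.090 × 0.250 = 0.02250.
Expected number = 0.02250 × 1140 = 25.65 ≈ 26.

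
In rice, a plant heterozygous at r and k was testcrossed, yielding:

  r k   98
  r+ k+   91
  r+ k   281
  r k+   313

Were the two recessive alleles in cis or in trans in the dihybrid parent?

The two most frequent classes are r+ k (281) and r k+ (313); these are the parental (non-recombinant) types.
So the F1 carried r+ k on one chromosome and r k+ on the other — the recessive alleles are on opposite chromosomes (trans / repulsion).

trans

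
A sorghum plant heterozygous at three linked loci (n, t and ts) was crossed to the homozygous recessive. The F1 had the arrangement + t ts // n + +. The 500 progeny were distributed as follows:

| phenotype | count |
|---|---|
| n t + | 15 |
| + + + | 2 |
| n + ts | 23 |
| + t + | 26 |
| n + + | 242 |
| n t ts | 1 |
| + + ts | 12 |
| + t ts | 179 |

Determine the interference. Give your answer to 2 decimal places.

0.04

The two rarest classes, n t ts and + + +, are the double crossovers. Comparing them with the parentals, only the n allele has switched, so n is the middle locus and the order is ts – n – t.
ts–n: (49 + 3)/500 = 0.1040; n–t: (27 + 3)/500 = 0.0600.
Expected DCO frequency = 0.1040 × 0.0600 ≈ 0.00624; observed = 3/500 ≈ 0.00600.
Coefficient of coincidence = 0.00600/0.00624 ≈ 0.96; interference = 1 − 0.96 = 0.04.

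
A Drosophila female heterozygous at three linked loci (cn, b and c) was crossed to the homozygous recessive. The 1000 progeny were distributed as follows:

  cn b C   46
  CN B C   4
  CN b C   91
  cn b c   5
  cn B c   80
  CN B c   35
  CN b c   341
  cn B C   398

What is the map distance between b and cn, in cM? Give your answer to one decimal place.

The two most frequent reciprocal classes, cn B C and CN b c, are the parental types, so the F1 was cn B C / CN b c.
The two rarest classes, CN B C and cn b c, are the double crossovers. Comparing them with the parentals, only the cn allele has switched, so cn is the middle locus and the order is b – cn – c.
Crossovers in the b–cn interval produce the single-crossover classes cn b C and CN B c (46 + 35 = 81) plus the double crossovers (9).
RF(b–cn) = (81 + 9) / 1000 = 90/1000 = 0.0900 → 9.0 cM.

9.0 cM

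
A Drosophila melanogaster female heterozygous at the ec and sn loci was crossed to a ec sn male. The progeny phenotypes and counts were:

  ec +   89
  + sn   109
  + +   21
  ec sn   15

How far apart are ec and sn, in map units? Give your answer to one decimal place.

15.4 map units

The two most frequent classes, + sn (109) and ec + (89), are the parental types, so the F1 was + sn / ec +.
The recombinant classes are + + and ec sn: 21 + 15 = 36.
Recombination frequency = 36/234 = 0.1538 ≈ 15.4%, i.e. 15.4 map units.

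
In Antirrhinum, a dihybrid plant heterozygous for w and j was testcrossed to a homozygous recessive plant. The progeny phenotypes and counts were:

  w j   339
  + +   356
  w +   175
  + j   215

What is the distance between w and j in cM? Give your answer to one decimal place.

The two most frequent classes, + + (356) and w j (339), are the parental types, so the F1 was + + / w j.
The recombinant classes are + j and w +: 215 + 175 = 390.
Recombination frequency = 390/1085 = 0.3594 ≈ 35.9%, i.e. 35.9 cM.

35.9 cM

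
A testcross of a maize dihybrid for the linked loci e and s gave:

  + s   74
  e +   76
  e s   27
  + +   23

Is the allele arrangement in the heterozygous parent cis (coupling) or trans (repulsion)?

trans

The two most frequent classes are + s (74) and e + (76); these are the parental (non-recombinant) types.
So the F1 carried + s on one chromosome and e + on the other — the recessive alleles are on opposite chromosomes (trans / repulsion).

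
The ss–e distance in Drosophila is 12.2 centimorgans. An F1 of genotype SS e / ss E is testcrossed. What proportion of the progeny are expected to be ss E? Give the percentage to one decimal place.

A map distance of 12.2 centimorgans corresponds to a recombination frequency of 0.122.
The F1 is SS e / ss E, so ss E is a parental gamete class with expected frequency (1 − r)/2 = 0.878/2 = 0.4390.
That is 0.4390 = 43.9% of the progeny.

43.9%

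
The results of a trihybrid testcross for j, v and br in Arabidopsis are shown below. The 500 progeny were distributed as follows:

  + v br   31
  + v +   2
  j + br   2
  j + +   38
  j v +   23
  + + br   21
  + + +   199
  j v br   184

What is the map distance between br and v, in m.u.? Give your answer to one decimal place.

9.6 m.u.

The two most frequent reciprocal classes, j v br and + + +, are the parental types, so the F1 was j v br / + + +.
The two rarest classes, j + br and + v +, are the double crossovers. Comparing them with the parentals, only the v allele has switched, so v is the middle locus and the order is j – v – br.
Crossovers in the v–br interval produce the single-crossover classes j v + and + + br (23 + 21 = 44) plus the double crossovers (4).
RF(v–br) = (44 + 4) / 500 = 48/500 = 0.0960 → 9.6 m.u.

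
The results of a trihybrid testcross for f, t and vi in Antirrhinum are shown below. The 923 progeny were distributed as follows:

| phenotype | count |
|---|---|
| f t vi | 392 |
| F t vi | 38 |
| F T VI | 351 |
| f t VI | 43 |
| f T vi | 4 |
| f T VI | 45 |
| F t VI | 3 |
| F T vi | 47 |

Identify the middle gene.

The two most frequent reciprocal classes, f t vi and F T VI, are the parental types, so the F1 was f t vi / F T VI.
The two rarest classes, f T vi and F t VI, are the double crossovers. Comparing them with the parentals, only the t allele has switched, so t is the middle locus and the order is f – t – vi.

t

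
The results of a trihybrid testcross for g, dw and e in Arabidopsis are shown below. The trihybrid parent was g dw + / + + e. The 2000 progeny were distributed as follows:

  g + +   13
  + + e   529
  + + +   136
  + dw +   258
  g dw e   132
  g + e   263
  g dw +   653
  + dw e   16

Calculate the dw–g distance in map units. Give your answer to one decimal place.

27.5 map units

The two rarest classes, g + + and + dw e, are the double crossovers. Comparing them with the parentals, only the dw allele has switched, so dw is the middle locus and the order is e – dw – g.
Crossovers in the dw–g interval produce the single-crossover classes + dw + and g + e (258 + 263 = 521) plus the double crossovers (29).
RF(dw–g) = (521 + 29) / 2000 = 550/2000 = 0.2750 → 27.5 map units.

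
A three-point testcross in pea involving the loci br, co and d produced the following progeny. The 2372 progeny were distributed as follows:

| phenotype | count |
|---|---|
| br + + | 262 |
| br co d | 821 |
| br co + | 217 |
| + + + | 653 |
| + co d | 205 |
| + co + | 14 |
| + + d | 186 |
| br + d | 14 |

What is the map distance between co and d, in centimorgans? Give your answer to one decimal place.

18.2 centimorgans

The two most frequent reciprocal classes, + + + and br co d, are the parental types, so the F1 was + + + / br co d.
The two rarest classes, + co + and br + d, are the double crossovers. Comparing them with the parentals, only the co allele has switched, so co is the middle locus and the order is br – co – d.
Crossovers in the co–d interval produce the single-crossover classes + + d and br co + (186 + 217 = 403) plus the double crossovers (28).
RF(co–d) = (403 + 28) / 2372 = 431/2372 = 0.1817 → 18.2 centimorgans.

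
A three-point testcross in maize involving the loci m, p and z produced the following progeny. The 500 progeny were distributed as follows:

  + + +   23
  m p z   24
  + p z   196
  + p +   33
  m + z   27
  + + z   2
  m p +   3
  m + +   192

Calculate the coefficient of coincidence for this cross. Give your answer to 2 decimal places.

0.74

The two most frequent reciprocal classes, m + + and + p z, are the parental types, so the F1 was m + + / + p z.
The two rarest classes, m p + and + + z, are the double crossovers. Comparing them with the parentals, only the p allele has switched, so p is the middle locus and the order is m – p – z.
m–p: (47 + 5)/500 = 0.1040; p–z: (60 + 5)/500 = 0.1300.
Expected DCO frequency = 0.1040 × 0.1300 ≈ 0.01352; observed = 5/500 ≈ 0.01000.
Coefficient of coincidence = 0.01000/0.01352 ≈ 0.74.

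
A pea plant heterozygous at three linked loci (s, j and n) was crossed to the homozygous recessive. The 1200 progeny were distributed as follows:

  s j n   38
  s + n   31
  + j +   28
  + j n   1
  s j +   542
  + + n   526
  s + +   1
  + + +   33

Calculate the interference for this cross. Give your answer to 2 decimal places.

The two most frequent reciprocal classes, + + n and s j +, are the parental types, so the F1 was + + n / s j +.
The two rarest classes, + j n and s + +, are the double crossovers. Comparing them with the parentals, only the j allele has switched, so j is the middle locus and the order is s – j – n.
s–j: (59 + 2)/1200 = 0.0508; j–n: (71 + 2)/1200 = 0.0608.
Expected DCO frequency = 0.0508 × 0.0608 ≈ 0.00309; observed = 2/1200 ≈ 0.00167.
Coefficient of coincidence = 0.00167/0.00309 ≈ 0.54; interference = 1 − 0.54 = 0.46.

0.46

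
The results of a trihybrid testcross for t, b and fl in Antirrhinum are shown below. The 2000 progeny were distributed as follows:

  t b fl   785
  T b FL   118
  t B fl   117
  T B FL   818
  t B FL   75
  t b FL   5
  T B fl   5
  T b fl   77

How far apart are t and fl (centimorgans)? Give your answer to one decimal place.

8.1 centimorgans

The two most frequent reciprocal classes, t b fl and T B FL, are the parental types, so the F1 was t b fl / T B FL.
The two rarest classes, t b FL and T B fl, are the double crossovers. Comparing them with the parentals, only the fl allele has switched, so fl is the middle locus and the order is b – fl – t.
Crossovers in the fl–t interval produce the single-crossover classes T b fl and t B FL (77 + 75 = 152) plus the double crossovers (10).
RF(fl–t) = (152 + 10) / 2000 = 162/2000 = 0.0810 → 8.1 centimorgans.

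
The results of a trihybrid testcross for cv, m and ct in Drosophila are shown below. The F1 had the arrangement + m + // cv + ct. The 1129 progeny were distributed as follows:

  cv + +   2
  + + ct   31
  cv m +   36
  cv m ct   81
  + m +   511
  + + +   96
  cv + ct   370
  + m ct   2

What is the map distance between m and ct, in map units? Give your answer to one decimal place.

The two rarest classes, + m ct and cv + +, are the double crossovers. Comparing them with the parentals, only the ct allele has switched, so ct is the middle locus and the order is cv – ct – m.
Crossovers in the ct–m interval produce the single-crossover classes + + + and cv m ct (96 + 81 = 177) plus the double crossovers (4).
RF(ct–m) = (177 + 4) / 1129 = 181/1129 = 0.1603 → 16.0 map units.

16.0 map units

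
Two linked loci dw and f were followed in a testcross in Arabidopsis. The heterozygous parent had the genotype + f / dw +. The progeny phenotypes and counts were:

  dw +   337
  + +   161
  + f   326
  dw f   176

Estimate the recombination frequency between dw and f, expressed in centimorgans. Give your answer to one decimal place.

33.7 centimorgans

The recombinant classes are + + and dw f: 161 + 176 = 337.
Recombination frequency = 337/1000 = 0.3370 ≈ 33.7%, i.e. 33.7 centimorgans.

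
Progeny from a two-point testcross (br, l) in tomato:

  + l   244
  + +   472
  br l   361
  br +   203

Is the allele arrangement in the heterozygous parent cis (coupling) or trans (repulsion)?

The two most frequent classes are + + (472) and br l (361); these are the parental (non-recombinant) types.
So the F1 carried + + on one chromosome and br l on the other — the recessive alleles are on the same chromosome (cis / coupling).

cis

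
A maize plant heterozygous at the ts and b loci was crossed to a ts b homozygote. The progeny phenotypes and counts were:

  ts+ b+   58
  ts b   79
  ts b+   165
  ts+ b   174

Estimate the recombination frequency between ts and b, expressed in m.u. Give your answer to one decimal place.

28.8 m.u.

The two most frequent classes, ts+ b (174) and ts b+ (165), are the parental types, so the F1 was ts+ b / ts b+.
The recombinant classes are ts+ b+ and ts b: 58 + 79 = 137.
Recombination frequency = 137/476 = 0.2878 ≈ 28.8%, i.e. 28.8 m.u.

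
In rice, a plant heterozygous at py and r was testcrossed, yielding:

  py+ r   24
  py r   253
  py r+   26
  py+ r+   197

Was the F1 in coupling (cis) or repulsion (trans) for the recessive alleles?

cis

The two most frequent classes are py+ r+ (197) and py r (253); these are the parental (non-recombinant) types.
So the F1 carried py+ r+ on one chromosome and py r on the other — the recessive alleles are on the same chromosome (cis / coupling).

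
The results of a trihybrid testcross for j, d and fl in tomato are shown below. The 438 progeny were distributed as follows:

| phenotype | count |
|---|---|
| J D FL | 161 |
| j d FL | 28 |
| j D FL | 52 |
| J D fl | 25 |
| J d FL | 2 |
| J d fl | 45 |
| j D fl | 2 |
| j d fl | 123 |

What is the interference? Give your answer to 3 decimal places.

0.696

The two most frequent reciprocal classes, J D FL and j d fl, are the parental types, so the F1 was J D FL / j d fl.
The two rarest classes, J d FL and j D fl, are the double crossovers. Comparing them with the parentals, only the d allele has switched, so d is the middle locus and the order is fl – d – j.
fl–d: (53 + 4)/438 = 0.1301; d–j: (97 + 4)/438 = 0.2306.
Expected DCO frequency = 0.1301 × 0.2306 ≈ 0.03000; observed = 4/438 ≈ 0.00913.
Coefficient of coincidence = 0.00913/0.03000 ≈ 0.304; interference = 1 − 0.304 = 0.696.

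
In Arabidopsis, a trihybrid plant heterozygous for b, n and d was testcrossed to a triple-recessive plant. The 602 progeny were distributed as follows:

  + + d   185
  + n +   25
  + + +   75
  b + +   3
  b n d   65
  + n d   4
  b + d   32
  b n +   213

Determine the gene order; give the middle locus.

n

The two most frequent reciprocal classes, + + d and b n +, are the parental types, so the F1 was + + d / b n +.
The two rarest classes, + n d and b + +, are the double crossovers. Comparing them with the parentals, only the n allele has switched, so n is the middle locus and the order is b – n – d.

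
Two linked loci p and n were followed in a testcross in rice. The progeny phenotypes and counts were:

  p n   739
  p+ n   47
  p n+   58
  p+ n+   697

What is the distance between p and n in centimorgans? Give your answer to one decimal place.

The two most frequent classes, p+ n+ (697) and p n (739), are the parental types, so the F1 was p+ n+ / p n.
The recombinant classes are p+ n and p n+: 47 + 58 = 105.
Recombination frequency = 105/1541 = 0.0681 ≈ 6.8%, i.e. 6.8 centimorgans.

6.8 centimorgans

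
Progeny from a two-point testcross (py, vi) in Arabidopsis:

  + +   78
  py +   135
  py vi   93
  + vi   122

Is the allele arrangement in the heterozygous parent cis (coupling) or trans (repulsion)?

trans

The two most frequent classes are + vi (122) and py + (135); these are the parental (non-recombinant) types.
So the F1 carried + vi on one chromosome and py + on the other — the recessive alleles are on opposite chromosomes (trans / repulsion).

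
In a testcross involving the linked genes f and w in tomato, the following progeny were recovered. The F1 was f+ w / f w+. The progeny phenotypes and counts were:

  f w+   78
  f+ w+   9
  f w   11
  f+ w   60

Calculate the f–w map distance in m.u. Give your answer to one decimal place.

12.7 m.u.

The recombinant classes are f+ w+ and f w: 9 + 11 = 20.
Recombination frequency = 20/158 = 0.1266 ≈ 12.7%, i.e. 12.7 m.u.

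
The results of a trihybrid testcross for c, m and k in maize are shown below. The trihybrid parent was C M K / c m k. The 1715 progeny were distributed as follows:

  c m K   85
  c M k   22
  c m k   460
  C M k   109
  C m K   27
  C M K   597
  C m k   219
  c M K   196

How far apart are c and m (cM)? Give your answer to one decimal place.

27.1 cM

The two rarest classes, C m K and c M k, are the double crossovers. Comparing them with the parentals, only the m allele has switched, so m is the middle locus and the order is c – m – k.
Crossovers in the c–m interval produce the single-crossover classes c M K and C m k (196 + 219 = 415) plus the double crossovers (49).
RF(c–m) = (415 + 49) / 1715 = 464/1715 = 0.2706 → 27.1 cM.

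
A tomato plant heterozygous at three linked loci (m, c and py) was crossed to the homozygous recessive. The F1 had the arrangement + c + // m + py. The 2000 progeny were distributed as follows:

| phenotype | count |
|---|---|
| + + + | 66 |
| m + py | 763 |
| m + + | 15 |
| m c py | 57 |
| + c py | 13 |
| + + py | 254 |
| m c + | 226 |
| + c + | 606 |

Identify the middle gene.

py

The two rarest classes, + c py and m + +, are the double crossovers. Comparing them with the parentals, only the py allele has switched, so py is the middle locus and the order is c – py – m.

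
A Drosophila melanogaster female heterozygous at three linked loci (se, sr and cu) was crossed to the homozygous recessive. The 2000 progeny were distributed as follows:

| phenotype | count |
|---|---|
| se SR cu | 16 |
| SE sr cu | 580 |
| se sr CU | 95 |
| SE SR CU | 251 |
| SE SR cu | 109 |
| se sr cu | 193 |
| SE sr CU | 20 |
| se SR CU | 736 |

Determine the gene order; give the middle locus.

cu

The two most frequent reciprocal classes, SE sr cu and se SR CU, are the parental types, so the F1 was SE sr cu / se SR CU.
The two rarest classes, SE sr CU and se SR cu, are the double crossovers. Comparing them with the parentals, only the cu allele has switched, so cu is the middle locus and the order is se – cu – sr.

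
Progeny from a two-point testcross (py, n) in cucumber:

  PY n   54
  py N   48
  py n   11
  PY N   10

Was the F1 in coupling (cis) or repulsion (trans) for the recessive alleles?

trans

The two most frequent classes are PY n (54) and py N (48); these are the parental (non-recombinant) types.
So the F1 carried PY n on one chromosome and py N on the other — the recessive alleles are on opposite chromosomes (trans / repulsion).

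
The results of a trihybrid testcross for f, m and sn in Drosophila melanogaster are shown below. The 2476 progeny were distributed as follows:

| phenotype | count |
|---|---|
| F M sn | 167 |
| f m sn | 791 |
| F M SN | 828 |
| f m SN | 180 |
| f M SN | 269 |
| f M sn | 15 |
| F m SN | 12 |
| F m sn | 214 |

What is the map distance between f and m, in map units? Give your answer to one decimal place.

20.6 map units

The two most frequent reciprocal classes, f m sn and F M SN, are the parental types, so the F1 was f m sn / F M SN.
The two rarest classes, f M sn and F m SN, are the double crossovers. Comparing them with the parentals, only the m allele has switched, so m is the middle locus and the order is f – m – sn.
Crossovers in the f–m interval produce the single-crossover classes F m sn and f M SN (214 + 269 = 483) plus the double crossovers (27).
RF(f–m) = (483 + 27) / 2476 = 510/2476 = 0.2060 → 20.6 map units.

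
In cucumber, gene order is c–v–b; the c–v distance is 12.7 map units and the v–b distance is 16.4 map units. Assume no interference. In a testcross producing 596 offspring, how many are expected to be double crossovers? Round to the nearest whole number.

12

Map distances give recombination frequencies of 0.127 and 0.164 for the two intervals.
With no interference, expected double-crossover frequency = 0.127 × 0.164 = 0.02083.
Expected number = 0.02083 × 596 = 12.41 ≈ 12.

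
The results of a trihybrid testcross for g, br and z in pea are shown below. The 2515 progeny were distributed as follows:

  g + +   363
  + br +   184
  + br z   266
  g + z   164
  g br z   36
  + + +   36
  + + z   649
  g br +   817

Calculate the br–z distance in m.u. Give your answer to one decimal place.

The two most frequent reciprocal classes, + + z and g br +, are the parental types, so the F1 was + + z / g br +.
The two rarest classes, + + + and g br z, are the double crossovers. Comparing them with the parentals, only the z allele has switched, so z is the middle locus and the order is g – z – br.
Crossovers in the z–br interval produce the single-crossover classes + br z and g + + (266 + 363 = 629) plus the double crossovers (72).
RF(z–br) = (629 + 72) / 2515 = 701/2515 = 0.2787 → 27.9 m.u.

27.9 m.u.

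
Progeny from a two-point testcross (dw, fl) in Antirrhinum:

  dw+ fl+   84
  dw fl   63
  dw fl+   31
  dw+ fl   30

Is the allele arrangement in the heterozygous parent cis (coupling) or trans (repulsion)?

The two most frequent classes are dw+ fl+ (84) and dw fl (63); these are the parental (non-recombinant) types.
So the F1 carried dw+ fl+ on one chromosome and dw fl on the other — the recessive alleles are on the same chromosome (cis / coupling).

cis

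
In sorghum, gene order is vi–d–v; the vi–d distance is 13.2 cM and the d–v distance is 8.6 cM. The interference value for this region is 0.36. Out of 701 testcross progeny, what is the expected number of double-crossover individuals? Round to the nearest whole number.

Map distances give recombination frequencies of 0.132 and 0.086 for the two intervals.
With interference 0.36 (so coincidence = 0.64), expected double-crossover frequency = 0.132 × 0.086 × 0.64 = 0.00727.
Expected number = 0.00727 × 701 = 5.09 ≈ 5.

5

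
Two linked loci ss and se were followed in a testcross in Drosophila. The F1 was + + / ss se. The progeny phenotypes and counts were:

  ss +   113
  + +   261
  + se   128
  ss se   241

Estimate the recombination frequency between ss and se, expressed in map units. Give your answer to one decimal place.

32.4 map units

The recombinant classes are + se and ss +: 128 + 113 = 241.
Recombination frequency = 241/743 = 0.3244 ≈ 32.4%, i.e. 32.4 map units.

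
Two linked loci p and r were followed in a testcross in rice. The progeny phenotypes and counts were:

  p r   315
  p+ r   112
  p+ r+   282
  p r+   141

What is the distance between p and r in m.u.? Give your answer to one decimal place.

The two most frequent classes, p+ r+ (282) and p r (315), are the parental types, so the F1 was p+ r+ / p r.
The recombinant classes are p+ r and p r+: 112 + 141 = 253.
Recombination frequency = 253/850 = 0.2976 ≈ 29.8%, i.e. 29.8 m.u.

29.8 m.u.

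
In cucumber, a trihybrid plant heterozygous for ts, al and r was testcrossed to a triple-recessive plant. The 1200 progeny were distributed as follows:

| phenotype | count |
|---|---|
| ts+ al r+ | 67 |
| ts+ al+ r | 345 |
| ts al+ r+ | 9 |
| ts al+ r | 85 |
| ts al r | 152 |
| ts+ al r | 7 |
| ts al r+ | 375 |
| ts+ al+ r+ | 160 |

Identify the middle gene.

al

The two most frequent reciprocal classes, ts+ al+ r and ts al r+, are the parental types, so the F1 was ts+ al+ r / ts al r+.
The two rarest classes, ts+ al r and ts al+ r+, are the double crossovers. Comparing them with the parentals, only the al allele has switched, so al is the middle locus and the order is r – al – ts.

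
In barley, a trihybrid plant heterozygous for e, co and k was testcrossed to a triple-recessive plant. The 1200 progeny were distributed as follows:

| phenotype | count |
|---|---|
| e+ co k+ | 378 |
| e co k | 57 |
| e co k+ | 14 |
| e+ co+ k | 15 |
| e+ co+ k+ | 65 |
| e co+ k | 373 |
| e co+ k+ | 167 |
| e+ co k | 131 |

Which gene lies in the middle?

e

The two most frequent reciprocal classes, e co+ k and e+ co k+, are the parental types, so the F1 was e co+ k / e+ co k+.
The two rarest classes, e+ co+ k and e co k+, are the double crossovers. Comparing them with the parentals, only the e allele has switched, so e is the middle locus and the order is co – e – k.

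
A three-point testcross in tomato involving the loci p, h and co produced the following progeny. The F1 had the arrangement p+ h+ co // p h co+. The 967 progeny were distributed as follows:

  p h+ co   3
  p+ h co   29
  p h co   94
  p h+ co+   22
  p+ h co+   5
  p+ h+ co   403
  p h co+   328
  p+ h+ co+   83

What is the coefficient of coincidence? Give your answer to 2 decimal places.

The two rarest classes, p h+ co and p+ h co+, are the double crossovers. Comparing them with the parentals, only the p allele has switched, so p is the middle locus and the order is co – p – h.
co–p: (177 + 8)/967 = 0.1913; p–h: (51 + 8)/967 = 0.0610.
Expected DCO frequency = 0.1913 × 0.0610 ≈ 0.01167; observed = 8/967 ≈ 0.00827.
Coefficient of coincidence = 0.00827/0.01167 ≈ 0.71.

0.71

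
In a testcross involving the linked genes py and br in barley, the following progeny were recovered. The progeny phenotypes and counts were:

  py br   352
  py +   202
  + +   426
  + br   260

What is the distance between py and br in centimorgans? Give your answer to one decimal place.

37.3 centimorgans

The two most frequent classes, + + (426) and py br (352), are the parental types, so the F1 was + + / py br.
The recombinant classes are + br and py +: 260 + 202 = 462.
Recombination frequency = 462/1240 = 0.3726 ≈ 37.3%, i.e. 37.3 centimorgans.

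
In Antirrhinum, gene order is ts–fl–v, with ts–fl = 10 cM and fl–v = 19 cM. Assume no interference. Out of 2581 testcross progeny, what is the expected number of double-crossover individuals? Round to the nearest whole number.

49

Map distances give recombination frequencies of 0.100 and 0.190 for the two intervals.
With no interference, expected double-crossover frequency = 0.100 × 0.190 = 0.01900.
Expected number = 0.01900 × 2581 = 49.04 ≈ 49.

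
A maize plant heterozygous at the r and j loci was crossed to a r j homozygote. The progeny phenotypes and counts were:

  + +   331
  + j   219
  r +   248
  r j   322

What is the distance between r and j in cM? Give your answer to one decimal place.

The two most frequent classes, + + (331) and r j (322), are the parental types, so the F1 was + + / r j.
The recombinant classes are + j and r +: 219 + 248 = 467.
Recombination frequency = 467/1120 = 0.4170 ≈ 41.7%, i.e. 41.7 cM.

41.7 cM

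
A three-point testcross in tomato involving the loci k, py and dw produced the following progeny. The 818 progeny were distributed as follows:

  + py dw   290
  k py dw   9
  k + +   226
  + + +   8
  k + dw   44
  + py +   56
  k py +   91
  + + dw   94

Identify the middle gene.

The two most frequent reciprocal classes, k + + and + py dw, are the parental types, so the F1 was k + + / + py dw.
The two rarest classes, + + + and k py dw, are the double crossovers. Comparing them with the parentals, only the k allele has switched, so k is the middle locus and the order is py – k – dw.

k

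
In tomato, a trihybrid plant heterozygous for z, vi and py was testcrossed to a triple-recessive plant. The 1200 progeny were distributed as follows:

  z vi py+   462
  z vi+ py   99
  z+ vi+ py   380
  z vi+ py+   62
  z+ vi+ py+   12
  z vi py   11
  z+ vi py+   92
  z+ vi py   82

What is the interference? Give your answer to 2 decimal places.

0.23

The two most frequent reciprocal classes, z+ vi+ py and z vi py+, are the parental types, so the F1 was z+ vi+ py / z vi py+.
The two rarest classes, z+ vi+ py+ and z vi py, are the double crossovers. Comparing them with the parentals, only the py allele has switched, so py is the middle locus and the order is z – py – vi.
z–py: (191 + 23)/1200 = 0.1783; py–vi: (144 + 23)/1200 = 0.1392.
Expected DCO frequency = 0.1783 × 0.1392 ≈ 0.02482; observed = 23/1200 ≈ 0.01917.
Coefficient of coincidence = 0.01917/0.02482 ≈ 0.77; interference = 1 − 0.77 = 0.23.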